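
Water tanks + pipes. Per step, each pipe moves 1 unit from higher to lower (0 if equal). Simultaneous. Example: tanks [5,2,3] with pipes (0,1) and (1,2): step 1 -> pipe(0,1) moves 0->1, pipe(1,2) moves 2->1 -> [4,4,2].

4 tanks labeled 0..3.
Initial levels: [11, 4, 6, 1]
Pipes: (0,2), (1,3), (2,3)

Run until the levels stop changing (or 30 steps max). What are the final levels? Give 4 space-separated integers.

Answer: 6 5 5 6

Derivation:
Step 1: flows [0->2,1->3,2->3] -> levels [10 3 6 3]
Step 2: flows [0->2,1=3,2->3] -> levels [9 3 6 4]
Step 3: flows [0->2,3->1,2->3] -> levels [8 4 6 4]
Step 4: flows [0->2,1=3,2->3] -> levels [7 4 6 5]
Step 5: flows [0->2,3->1,2->3] -> levels [6 5 6 5]
Step 6: flows [0=2,1=3,2->3] -> levels [6 5 5 6]
Step 7: flows [0->2,3->1,3->2] -> levels [5 6 7 4]
Step 8: flows [2->0,1->3,2->3] -> levels [6 5 5 6]
  -> period-2 cycle: step 8 state = step 6 state; never stabilizes
  -> state at step 30: (30-6) mod 2 = 0, same as step 6 -> [6 5 5 6]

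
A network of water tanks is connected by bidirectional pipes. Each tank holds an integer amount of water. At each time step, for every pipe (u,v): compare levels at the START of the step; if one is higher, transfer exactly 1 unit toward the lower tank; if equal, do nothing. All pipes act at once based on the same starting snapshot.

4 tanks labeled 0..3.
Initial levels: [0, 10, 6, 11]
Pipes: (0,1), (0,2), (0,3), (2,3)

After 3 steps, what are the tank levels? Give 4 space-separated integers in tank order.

Step 1: flows [1->0,2->0,3->0,3->2] -> levels [3 9 6 9]
Step 2: flows [1->0,2->0,3->0,3->2] -> levels [6 8 6 7]
Step 3: flows [1->0,0=2,3->0,3->2] -> levels [8 7 7 5]

Answer: 8 7 7 5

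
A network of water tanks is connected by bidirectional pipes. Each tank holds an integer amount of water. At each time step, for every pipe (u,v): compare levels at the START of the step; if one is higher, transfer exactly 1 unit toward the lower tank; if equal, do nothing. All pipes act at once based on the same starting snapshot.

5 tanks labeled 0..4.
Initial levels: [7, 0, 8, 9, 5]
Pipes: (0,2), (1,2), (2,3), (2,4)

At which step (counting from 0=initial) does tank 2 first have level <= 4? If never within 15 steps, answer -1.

Step 1: flows [2->0,2->1,3->2,2->4] -> levels [8 1 6 8 6]
Step 2: flows [0->2,2->1,3->2,2=4] -> levels [7 2 7 7 6]
Step 3: flows [0=2,2->1,2=3,2->4] -> levels [7 3 5 7 7]
Step 4: flows [0->2,2->1,3->2,4->2] -> levels [6 4 7 6 6]
Step 5: flows [2->0,2->1,2->3,2->4] -> levels [7 5 3 7 7]
Tank 2 first reaches <=4 at step 5

Answer: 5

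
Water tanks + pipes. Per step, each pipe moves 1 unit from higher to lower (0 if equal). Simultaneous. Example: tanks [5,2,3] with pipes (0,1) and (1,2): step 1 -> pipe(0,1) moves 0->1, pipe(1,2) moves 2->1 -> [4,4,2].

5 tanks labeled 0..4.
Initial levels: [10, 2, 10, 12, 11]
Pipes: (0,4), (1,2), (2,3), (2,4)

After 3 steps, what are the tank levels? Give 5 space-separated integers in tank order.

Step 1: flows [4->0,2->1,3->2,4->2] -> levels [11 3 11 11 9]
Step 2: flows [0->4,2->1,2=3,2->4] -> levels [10 4 9 11 11]
Step 3: flows [4->0,2->1,3->2,4->2] -> levels [11 5 10 10 9]

Answer: 11 5 10 10 9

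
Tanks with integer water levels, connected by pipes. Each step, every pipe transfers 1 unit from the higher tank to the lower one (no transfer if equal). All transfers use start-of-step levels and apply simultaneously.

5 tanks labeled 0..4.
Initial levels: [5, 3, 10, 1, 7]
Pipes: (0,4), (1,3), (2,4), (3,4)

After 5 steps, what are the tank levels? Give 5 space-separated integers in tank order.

Step 1: flows [4->0,1->3,2->4,4->3] -> levels [6 2 9 3 6]
Step 2: flows [0=4,3->1,2->4,4->3] -> levels [6 3 8 3 6]
Step 3: flows [0=4,1=3,2->4,4->3] -> levels [6 3 7 4 6]
Step 4: flows [0=4,3->1,2->4,4->3] -> levels [6 4 6 4 6]
Step 5: flows [0=4,1=3,2=4,4->3] -> levels [6 4 6 5 5]

Answer: 6 4 6 5 5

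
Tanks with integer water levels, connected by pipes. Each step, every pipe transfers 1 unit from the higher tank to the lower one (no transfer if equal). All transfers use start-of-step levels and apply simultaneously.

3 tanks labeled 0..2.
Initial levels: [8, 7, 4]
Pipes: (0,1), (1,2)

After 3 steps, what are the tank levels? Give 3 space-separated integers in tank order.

Answer: 6 7 6

Derivation:
Step 1: flows [0->1,1->2] -> levels [7 7 5]
Step 2: flows [0=1,1->2] -> levels [7 6 6]
Step 3: flows [0->1,1=2] -> levels [6 7 6]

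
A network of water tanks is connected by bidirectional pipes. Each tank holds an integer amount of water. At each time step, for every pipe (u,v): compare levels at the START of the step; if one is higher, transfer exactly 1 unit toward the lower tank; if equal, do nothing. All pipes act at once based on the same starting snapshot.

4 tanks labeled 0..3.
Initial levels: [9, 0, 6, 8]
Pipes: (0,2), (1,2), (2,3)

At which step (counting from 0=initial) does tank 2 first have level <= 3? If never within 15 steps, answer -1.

Answer: -1

Derivation:
Step 1: flows [0->2,2->1,3->2] -> levels [8 1 7 7]
Step 2: flows [0->2,2->1,2=3] -> levels [7 2 7 7]
Step 3: flows [0=2,2->1,2=3] -> levels [7 3 6 7]
Step 4: flows [0->2,2->1,3->2] -> levels [6 4 7 6]
Step 5: flows [2->0,2->1,2->3] -> levels [7 5 4 7]
Step 6: flows [0->2,1->2,3->2] -> levels [6 4 7 6]
  -> period-2 cycle (repeats step 4); tank 2 never drops to <=3
Tank 2 never reaches <=3 within 15 steps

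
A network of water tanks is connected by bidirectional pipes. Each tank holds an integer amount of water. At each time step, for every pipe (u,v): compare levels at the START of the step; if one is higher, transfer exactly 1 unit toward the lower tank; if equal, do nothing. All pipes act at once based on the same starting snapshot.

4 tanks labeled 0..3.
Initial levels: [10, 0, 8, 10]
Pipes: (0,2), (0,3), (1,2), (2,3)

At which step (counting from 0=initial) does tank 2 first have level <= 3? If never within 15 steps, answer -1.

Answer: -1

Derivation:
Step 1: flows [0->2,0=3,2->1,3->2] -> levels [9 1 9 9]
Step 2: flows [0=2,0=3,2->1,2=3] -> levels [9 2 8 9]
Step 3: flows [0->2,0=3,2->1,3->2] -> levels [8 3 9 8]
Step 4: flows [2->0,0=3,2->1,2->3] -> levels [9 4 6 9]
Step 5: flows [0->2,0=3,2->1,3->2] -> levels [8 5 7 8]
Step 6: flows [0->2,0=3,2->1,3->2] -> levels [7 6 8 7]
Step 7: flows [2->0,0=3,2->1,2->3] -> levels [8 7 5 8]
Step 8: flows [0->2,0=3,1->2,3->2] -> levels [7 6 8 7]
  -> period-2 cycle (repeats step 6); tank 2 never drops to <=3
Tank 2 never reaches <=3 within 15 steps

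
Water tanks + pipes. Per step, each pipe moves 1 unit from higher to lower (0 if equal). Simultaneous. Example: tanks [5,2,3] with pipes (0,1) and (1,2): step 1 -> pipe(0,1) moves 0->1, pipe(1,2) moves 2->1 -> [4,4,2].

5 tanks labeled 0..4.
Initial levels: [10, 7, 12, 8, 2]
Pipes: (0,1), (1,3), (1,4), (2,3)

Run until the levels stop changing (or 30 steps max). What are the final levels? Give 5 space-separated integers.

Step 1: flows [0->1,3->1,1->4,2->3] -> levels [9 8 11 8 3]
Step 2: flows [0->1,1=3,1->4,2->3] -> levels [8 8 10 9 4]
Step 3: flows [0=1,3->1,1->4,2->3] -> levels [8 8 9 9 5]
Step 4: flows [0=1,3->1,1->4,2=3] -> levels [8 8 9 8 6]
Step 5: flows [0=1,1=3,1->4,2->3] -> levels [8 7 8 9 7]
Step 6: flows [0->1,3->1,1=4,3->2] -> levels [7 9 9 7 7]
Step 7: flows [1->0,1->3,1->4,2->3] -> levels [8 6 8 9 8]
Step 8: flows [0->1,3->1,4->1,3->2] -> levels [7 9 9 7 7]
  -> period-2 cycle: step 8 state = step 6 state; never stabilizes
  -> state at step 30: (30-6) mod 2 = 0, same as step 6 -> [7 9 9 7 7]

Answer: 7 9 9 7 7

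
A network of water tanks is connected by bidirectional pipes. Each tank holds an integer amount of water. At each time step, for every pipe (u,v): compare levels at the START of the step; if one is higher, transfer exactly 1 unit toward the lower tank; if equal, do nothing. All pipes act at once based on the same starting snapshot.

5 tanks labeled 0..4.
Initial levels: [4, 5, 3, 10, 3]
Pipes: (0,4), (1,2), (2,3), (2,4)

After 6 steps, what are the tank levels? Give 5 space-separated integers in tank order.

Step 1: flows [0->4,1->2,3->2,2=4] -> levels [3 4 5 9 4]
Step 2: flows [4->0,2->1,3->2,2->4] -> levels [4 5 4 8 4]
Step 3: flows [0=4,1->2,3->2,2=4] -> levels [4 4 6 7 4]
Step 4: flows [0=4,2->1,3->2,2->4] -> levels [4 5 5 6 5]
Step 5: flows [4->0,1=2,3->2,2=4] -> levels [5 5 6 5 4]
Step 6: flows [0->4,2->1,2->3,2->4] -> levels [4 6 3 6 6]

Answer: 4 6 3 6 6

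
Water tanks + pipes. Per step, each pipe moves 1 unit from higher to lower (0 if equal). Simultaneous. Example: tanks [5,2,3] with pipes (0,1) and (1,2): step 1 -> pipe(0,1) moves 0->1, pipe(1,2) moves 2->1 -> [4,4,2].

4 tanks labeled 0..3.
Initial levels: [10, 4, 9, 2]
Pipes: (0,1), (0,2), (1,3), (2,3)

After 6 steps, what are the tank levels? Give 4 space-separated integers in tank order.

Step 1: flows [0->1,0->2,1->3,2->3] -> levels [8 4 9 4]
Step 2: flows [0->1,2->0,1=3,2->3] -> levels [8 5 7 5]
Step 3: flows [0->1,0->2,1=3,2->3] -> levels [6 6 7 6]
Step 4: flows [0=1,2->0,1=3,2->3] -> levels [7 6 5 7]
Step 5: flows [0->1,0->2,3->1,3->2] -> levels [5 8 7 5]
Step 6: flows [1->0,2->0,1->3,2->3] -> levels [7 6 5 7]

Answer: 7 6 5 7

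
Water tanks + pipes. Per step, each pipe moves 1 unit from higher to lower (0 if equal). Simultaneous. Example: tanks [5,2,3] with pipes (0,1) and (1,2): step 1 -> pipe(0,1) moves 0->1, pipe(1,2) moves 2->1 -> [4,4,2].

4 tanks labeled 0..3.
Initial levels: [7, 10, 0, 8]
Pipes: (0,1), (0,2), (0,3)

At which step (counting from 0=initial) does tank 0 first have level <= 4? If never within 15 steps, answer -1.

Answer: 7

Derivation:
Step 1: flows [1->0,0->2,3->0] -> levels [8 9 1 7]
Step 2: flows [1->0,0->2,0->3] -> levels [7 8 2 8]
Step 3: flows [1->0,0->2,3->0] -> levels [8 7 3 7]
Step 4: flows [0->1,0->2,0->3] -> levels [5 8 4 8]
Step 5: flows [1->0,0->2,3->0] -> levels [6 7 5 7]
Step 6: flows [1->0,0->2,3->0] -> levels [7 6 6 6]
Step 7: flows [0->1,0->2,0->3] -> levels [4 7 7 7]
Tank 0 first reaches <=4 at step 7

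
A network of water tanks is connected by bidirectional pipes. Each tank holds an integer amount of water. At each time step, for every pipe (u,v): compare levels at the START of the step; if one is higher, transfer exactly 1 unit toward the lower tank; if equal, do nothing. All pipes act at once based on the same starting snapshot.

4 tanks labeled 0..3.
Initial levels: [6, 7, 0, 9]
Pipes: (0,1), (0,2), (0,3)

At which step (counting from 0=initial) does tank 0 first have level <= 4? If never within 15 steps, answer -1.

Step 1: flows [1->0,0->2,3->0] -> levels [7 6 1 8]
Step 2: flows [0->1,0->2,3->0] -> levels [6 7 2 7]
Step 3: flows [1->0,0->2,3->0] -> levels [7 6 3 6]
Step 4: flows [0->1,0->2,0->3] -> levels [4 7 4 7]
Tank 0 first reaches <=4 at step 4

Answer: 4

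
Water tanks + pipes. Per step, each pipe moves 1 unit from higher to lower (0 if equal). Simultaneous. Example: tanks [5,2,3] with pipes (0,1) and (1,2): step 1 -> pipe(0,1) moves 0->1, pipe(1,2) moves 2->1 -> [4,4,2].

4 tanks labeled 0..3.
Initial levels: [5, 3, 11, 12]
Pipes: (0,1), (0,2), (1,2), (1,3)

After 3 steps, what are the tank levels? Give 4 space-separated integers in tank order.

Answer: 7 8 7 9

Derivation:
Step 1: flows [0->1,2->0,2->1,3->1] -> levels [5 6 9 11]
Step 2: flows [1->0,2->0,2->1,3->1] -> levels [7 7 7 10]
Step 3: flows [0=1,0=2,1=2,3->1] -> levels [7 8 7 9]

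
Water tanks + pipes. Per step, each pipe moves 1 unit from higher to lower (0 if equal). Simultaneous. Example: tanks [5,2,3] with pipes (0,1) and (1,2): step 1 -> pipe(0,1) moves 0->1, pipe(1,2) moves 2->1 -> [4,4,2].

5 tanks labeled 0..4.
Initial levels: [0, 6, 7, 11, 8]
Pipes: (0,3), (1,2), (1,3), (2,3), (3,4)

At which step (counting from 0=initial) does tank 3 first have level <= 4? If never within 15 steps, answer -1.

Step 1: flows [3->0,2->1,3->1,3->2,3->4] -> levels [1 8 7 7 9]
Step 2: flows [3->0,1->2,1->3,2=3,4->3] -> levels [2 6 8 8 8]
Step 3: flows [3->0,2->1,3->1,2=3,3=4] -> levels [3 8 7 6 8]
Step 4: flows [3->0,1->2,1->3,2->3,4->3] -> levels [4 6 7 8 7]
Step 5: flows [3->0,2->1,3->1,3->2,3->4] -> levels [5 8 7 4 8]
Tank 3 first reaches <=4 at step 5

Answer: 5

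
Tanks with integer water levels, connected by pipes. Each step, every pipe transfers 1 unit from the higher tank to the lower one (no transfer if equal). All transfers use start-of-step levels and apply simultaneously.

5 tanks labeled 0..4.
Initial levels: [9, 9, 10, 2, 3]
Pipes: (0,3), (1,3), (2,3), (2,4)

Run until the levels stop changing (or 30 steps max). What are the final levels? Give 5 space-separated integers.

Answer: 7 7 5 8 6

Derivation:
Step 1: flows [0->3,1->3,2->3,2->4] -> levels [8 8 8 5 4]
Step 2: flows [0->3,1->3,2->3,2->4] -> levels [7 7 6 8 5]
Step 3: flows [3->0,3->1,3->2,2->4] -> levels [8 8 6 5 6]
Step 4: flows [0->3,1->3,2->3,2=4] -> levels [7 7 5 8 6]
Step 5: flows [3->0,3->1,3->2,4->2] -> levels [8 8 7 5 5]
Step 6: flows [0->3,1->3,2->3,2->4] -> levels [7 7 5 8 6]
  -> period-2 cycle: step 6 state = step 4 state; never stabilizes
  -> state at step 30: (30-4) mod 2 = 0, same as step 4 -> [7 7 5 8 6]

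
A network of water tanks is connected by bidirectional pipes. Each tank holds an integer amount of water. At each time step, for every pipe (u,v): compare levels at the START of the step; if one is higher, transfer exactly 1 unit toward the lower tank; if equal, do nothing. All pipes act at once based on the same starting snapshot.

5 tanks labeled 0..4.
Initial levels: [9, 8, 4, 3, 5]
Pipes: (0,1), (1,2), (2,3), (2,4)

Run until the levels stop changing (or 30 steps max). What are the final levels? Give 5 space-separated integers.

Step 1: flows [0->1,1->2,2->3,4->2] -> levels [8 8 5 4 4]
Step 2: flows [0=1,1->2,2->3,2->4] -> levels [8 7 4 5 5]
Step 3: flows [0->1,1->2,3->2,4->2] -> levels [7 7 7 4 4]
Step 4: flows [0=1,1=2,2->3,2->4] -> levels [7 7 5 5 5]
Step 5: flows [0=1,1->2,2=3,2=4] -> levels [7 6 6 5 5]
Step 6: flows [0->1,1=2,2->3,2->4] -> levels [6 7 4 6 6]
Step 7: flows [1->0,1->2,3->2,4->2] -> levels [7 5 7 5 5]
Step 8: flows [0->1,2->1,2->3,2->4] -> levels [6 7 4 6 6]
  -> period-2 cycle: step 8 state = step 6 state; never stabilizes
  -> state at step 30: (30-6) mod 2 = 0, same as step 6 -> [6 7 4 6 6]

Answer: 6 7 4 6 6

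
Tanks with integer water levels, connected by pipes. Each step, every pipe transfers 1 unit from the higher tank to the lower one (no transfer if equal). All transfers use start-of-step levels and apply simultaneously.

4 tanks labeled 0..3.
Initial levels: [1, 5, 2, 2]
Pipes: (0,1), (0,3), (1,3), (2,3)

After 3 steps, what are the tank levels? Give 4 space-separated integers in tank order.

Step 1: flows [1->0,3->0,1->3,2=3] -> levels [3 3 2 2]
Step 2: flows [0=1,0->3,1->3,2=3] -> levels [2 2 2 4]
Step 3: flows [0=1,3->0,3->1,3->2] -> levels [3 3 3 1]

Answer: 3 3 3 1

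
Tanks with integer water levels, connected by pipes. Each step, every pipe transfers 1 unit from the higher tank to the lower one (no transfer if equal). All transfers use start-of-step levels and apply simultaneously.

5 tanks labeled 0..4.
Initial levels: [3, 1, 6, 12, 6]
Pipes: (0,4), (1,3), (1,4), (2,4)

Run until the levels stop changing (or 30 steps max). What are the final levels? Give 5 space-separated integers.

Step 1: flows [4->0,3->1,4->1,2=4] -> levels [4 3 6 11 4]
Step 2: flows [0=4,3->1,4->1,2->4] -> levels [4 5 5 10 4]
Step 3: flows [0=4,3->1,1->4,2->4] -> levels [4 5 4 9 6]
Step 4: flows [4->0,3->1,4->1,4->2] -> levels [5 7 5 8 3]
Step 5: flows [0->4,3->1,1->4,2->4] -> levels [4 7 4 7 6]
Step 6: flows [4->0,1=3,1->4,4->2] -> levels [5 6 5 7 5]
Step 7: flows [0=4,3->1,1->4,2=4] -> levels [5 6 5 6 6]
Step 8: flows [4->0,1=3,1=4,4->2] -> levels [6 6 6 6 4]
Step 9: flows [0->4,1=3,1->4,2->4] -> levels [5 5 5 6 7]
Step 10: flows [4->0,3->1,4->1,4->2] -> levels [6 7 6 5 4]
Step 11: flows [0->4,1->3,1->4,2->4] -> levels [5 5 5 6 7]
  -> period-2 cycle: step 11 state = step 9 state; never stabilizes
  -> state at step 30: (30-9) mod 2 = 1, same as step 10 -> [6 7 6 5 4]

Answer: 6 7 6 5 4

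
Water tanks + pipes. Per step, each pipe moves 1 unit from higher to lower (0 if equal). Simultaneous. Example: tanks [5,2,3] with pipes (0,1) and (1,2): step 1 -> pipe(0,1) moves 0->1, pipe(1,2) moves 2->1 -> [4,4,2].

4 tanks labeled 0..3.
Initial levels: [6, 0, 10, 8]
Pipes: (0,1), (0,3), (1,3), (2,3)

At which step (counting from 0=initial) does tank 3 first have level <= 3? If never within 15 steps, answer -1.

Step 1: flows [0->1,3->0,3->1,2->3] -> levels [6 2 9 7]
Step 2: flows [0->1,3->0,3->1,2->3] -> levels [6 4 8 6]
Step 3: flows [0->1,0=3,3->1,2->3] -> levels [5 6 7 6]
Step 4: flows [1->0,3->0,1=3,2->3] -> levels [7 5 6 6]
Step 5: flows [0->1,0->3,3->1,2=3] -> levels [5 7 6 6]
Step 6: flows [1->0,3->0,1->3,2=3] -> levels [7 5 6 6]
  -> period-2 cycle (repeats step 4); tank 3 never drops to <=3
Tank 3 never reaches <=3 within 15 steps

Answer: -1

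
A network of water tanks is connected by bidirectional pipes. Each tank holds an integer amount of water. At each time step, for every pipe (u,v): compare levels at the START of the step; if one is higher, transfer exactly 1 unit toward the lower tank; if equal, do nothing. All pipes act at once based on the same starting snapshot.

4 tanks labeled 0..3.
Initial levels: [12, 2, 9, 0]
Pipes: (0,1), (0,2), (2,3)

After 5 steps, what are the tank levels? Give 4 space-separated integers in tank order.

Step 1: flows [0->1,0->2,2->3] -> levels [10 3 9 1]
Step 2: flows [0->1,0->2,2->3] -> levels [8 4 9 2]
Step 3: flows [0->1,2->0,2->3] -> levels [8 5 7 3]
Step 4: flows [0->1,0->2,2->3] -> levels [6 6 7 4]
Step 5: flows [0=1,2->0,2->3] -> levels [7 6 5 5]

Answer: 7 6 5 5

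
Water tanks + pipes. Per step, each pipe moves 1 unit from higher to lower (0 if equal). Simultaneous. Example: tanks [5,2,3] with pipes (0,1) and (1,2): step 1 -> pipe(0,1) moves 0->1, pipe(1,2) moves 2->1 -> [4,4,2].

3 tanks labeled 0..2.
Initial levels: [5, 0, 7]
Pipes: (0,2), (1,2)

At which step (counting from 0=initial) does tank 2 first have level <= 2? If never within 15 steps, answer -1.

Answer: -1

Derivation:
Step 1: flows [2->0,2->1] -> levels [6 1 5]
Step 2: flows [0->2,2->1] -> levels [5 2 5]
Step 3: flows [0=2,2->1] -> levels [5 3 4]
Step 4: flows [0->2,2->1] -> levels [4 4 4]
Step 5: flows [0=2,1=2] -> levels [4 4 4]
  -> stable; tank 2 stays at 4 > 2
Tank 2 never reaches <=2 within 15 steps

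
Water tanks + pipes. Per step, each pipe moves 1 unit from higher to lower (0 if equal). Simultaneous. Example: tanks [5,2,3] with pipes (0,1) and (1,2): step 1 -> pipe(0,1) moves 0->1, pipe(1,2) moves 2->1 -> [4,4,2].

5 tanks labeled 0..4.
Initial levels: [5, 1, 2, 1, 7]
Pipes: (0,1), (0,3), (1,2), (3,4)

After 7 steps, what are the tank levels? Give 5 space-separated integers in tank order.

Step 1: flows [0->1,0->3,2->1,4->3] -> levels [3 3 1 3 6]
Step 2: flows [0=1,0=3,1->2,4->3] -> levels [3 2 2 4 5]
Step 3: flows [0->1,3->0,1=2,4->3] -> levels [3 3 2 4 4]
Step 4: flows [0=1,3->0,1->2,3=4] -> levels [4 2 3 3 4]
Step 5: flows [0->1,0->3,2->1,4->3] -> levels [2 4 2 5 3]
Step 6: flows [1->0,3->0,1->2,3->4] -> levels [4 2 3 3 4]
  -> period-2 cycle: step 6 state = step 4 state
  -> state at step 7: (7-4) mod 2 = 1, same as step 5 -> [2 4 2 5 3]

Answer: 2 4 2 5 3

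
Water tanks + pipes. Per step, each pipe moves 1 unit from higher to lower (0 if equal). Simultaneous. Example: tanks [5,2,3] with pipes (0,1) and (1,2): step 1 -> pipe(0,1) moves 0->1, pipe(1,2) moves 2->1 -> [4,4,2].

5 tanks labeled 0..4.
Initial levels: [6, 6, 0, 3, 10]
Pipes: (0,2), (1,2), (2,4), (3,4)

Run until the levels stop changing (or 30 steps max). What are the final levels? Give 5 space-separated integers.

Answer: 4 4 7 6 4

Derivation:
Step 1: flows [0->2,1->2,4->2,4->3] -> levels [5 5 3 4 8]
Step 2: flows [0->2,1->2,4->2,4->3] -> levels [4 4 6 5 6]
Step 3: flows [2->0,2->1,2=4,4->3] -> levels [5 5 4 6 5]
Step 4: flows [0->2,1->2,4->2,3->4] -> levels [4 4 7 5 5]
Step 5: flows [2->0,2->1,2->4,3=4] -> levels [5 5 4 5 6]
Step 6: flows [0->2,1->2,4->2,4->3] -> levels [4 4 7 6 4]
Step 7: flows [2->0,2->1,2->4,3->4] -> levels [5 5 4 5 6]
  -> period-2 cycle: step 7 state = step 5 state; never stabilizes
  -> state at step 30: (30-5) mod 2 = 1, same as step 6 -> [4 4 7 6 4]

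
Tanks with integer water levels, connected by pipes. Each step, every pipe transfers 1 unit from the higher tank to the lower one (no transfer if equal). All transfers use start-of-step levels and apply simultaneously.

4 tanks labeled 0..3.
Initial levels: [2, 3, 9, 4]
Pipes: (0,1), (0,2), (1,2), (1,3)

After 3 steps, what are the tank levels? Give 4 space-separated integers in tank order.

Answer: 4 6 4 4

Derivation:
Step 1: flows [1->0,2->0,2->1,3->1] -> levels [4 4 7 3]
Step 2: flows [0=1,2->0,2->1,1->3] -> levels [5 4 5 4]
Step 3: flows [0->1,0=2,2->1,1=3] -> levels [4 6 4 4]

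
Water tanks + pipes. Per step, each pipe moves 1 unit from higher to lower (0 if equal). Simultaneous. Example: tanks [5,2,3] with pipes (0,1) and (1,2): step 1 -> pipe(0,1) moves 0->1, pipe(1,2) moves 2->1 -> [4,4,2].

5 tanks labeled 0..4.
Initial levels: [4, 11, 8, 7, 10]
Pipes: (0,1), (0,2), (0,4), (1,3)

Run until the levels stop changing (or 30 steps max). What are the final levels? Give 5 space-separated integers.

Step 1: flows [1->0,2->0,4->0,1->3] -> levels [7 9 7 8 9]
Step 2: flows [1->0,0=2,4->0,1->3] -> levels [9 7 7 9 8]
Step 3: flows [0->1,0->2,0->4,3->1] -> levels [6 9 8 8 9]
Step 4: flows [1->0,2->0,4->0,1->3] -> levels [9 7 7 9 8]
  -> period-2 cycle: step 4 state = step 2 state; never stabilizes
  -> state at step 30: (30-2) mod 2 = 0, same as step 2 -> [9 7 7 9 8]

Answer: 9 7 7 9 8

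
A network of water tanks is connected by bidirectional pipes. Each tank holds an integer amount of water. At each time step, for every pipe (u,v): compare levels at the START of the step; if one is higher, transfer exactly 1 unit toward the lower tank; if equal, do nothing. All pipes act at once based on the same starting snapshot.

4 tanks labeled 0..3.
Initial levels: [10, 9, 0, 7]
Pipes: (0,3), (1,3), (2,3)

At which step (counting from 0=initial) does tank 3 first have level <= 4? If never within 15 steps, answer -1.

Step 1: flows [0->3,1->3,3->2] -> levels [9 8 1 8]
Step 2: flows [0->3,1=3,3->2] -> levels [8 8 2 8]
Step 3: flows [0=3,1=3,3->2] -> levels [8 8 3 7]
Step 4: flows [0->3,1->3,3->2] -> levels [7 7 4 8]
Step 5: flows [3->0,3->1,3->2] -> levels [8 8 5 5]
Step 6: flows [0->3,1->3,2=3] -> levels [7 7 5 7]
Step 7: flows [0=3,1=3,3->2] -> levels [7 7 6 6]
Step 8: flows [0->3,1->3,2=3] -> levels [6 6 6 8]
Step 9: flows [3->0,3->1,3->2] -> levels [7 7 7 5]
Step 10: flows [0->3,1->3,2->3] -> levels [6 6 6 8]
  -> period-2 cycle (repeats step 8); tank 3 never drops to <=4
Tank 3 never reaches <=4 within 15 steps

Answer: -1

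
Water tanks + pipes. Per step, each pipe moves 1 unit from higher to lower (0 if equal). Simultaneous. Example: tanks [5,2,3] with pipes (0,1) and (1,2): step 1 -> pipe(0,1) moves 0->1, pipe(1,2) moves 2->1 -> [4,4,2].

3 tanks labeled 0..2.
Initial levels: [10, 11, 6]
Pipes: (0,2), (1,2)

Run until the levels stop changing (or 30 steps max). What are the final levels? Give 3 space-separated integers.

Answer: 8 9 10

Derivation:
Step 1: flows [0->2,1->2] -> levels [9 10 8]
Step 2: flows [0->2,1->2] -> levels [8 9 10]
Step 3: flows [2->0,2->1] -> levels [9 10 8]
  -> period-2 cycle: step 3 state = step 1 state; never stabilizes
  -> state at step 30: (30-1) mod 2 = 1, same as step 2 -> [8 9 10]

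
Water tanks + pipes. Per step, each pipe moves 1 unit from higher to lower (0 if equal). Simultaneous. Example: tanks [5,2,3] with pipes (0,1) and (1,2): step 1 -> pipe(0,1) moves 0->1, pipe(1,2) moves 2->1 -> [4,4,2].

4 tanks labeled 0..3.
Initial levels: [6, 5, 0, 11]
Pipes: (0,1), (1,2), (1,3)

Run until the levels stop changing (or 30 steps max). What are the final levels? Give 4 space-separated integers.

Answer: 6 4 6 6

Derivation:
Step 1: flows [0->1,1->2,3->1] -> levels [5 6 1 10]
Step 2: flows [1->0,1->2,3->1] -> levels [6 5 2 9]
Step 3: flows [0->1,1->2,3->1] -> levels [5 6 3 8]
Step 4: flows [1->0,1->2,3->1] -> levels [6 5 4 7]
Step 5: flows [0->1,1->2,3->1] -> levels [5 6 5 6]
Step 6: flows [1->0,1->2,1=3] -> levels [6 4 6 6]
Step 7: flows [0->1,2->1,3->1] -> levels [5 7 5 5]
Step 8: flows [1->0,1->2,1->3] -> levels [6 4 6 6]
  -> period-2 cycle: step 8 state = step 6 state; never stabilizes
  -> state at step 30: (30-6) mod 2 = 0, same as step 6 -> [6 4 6 6]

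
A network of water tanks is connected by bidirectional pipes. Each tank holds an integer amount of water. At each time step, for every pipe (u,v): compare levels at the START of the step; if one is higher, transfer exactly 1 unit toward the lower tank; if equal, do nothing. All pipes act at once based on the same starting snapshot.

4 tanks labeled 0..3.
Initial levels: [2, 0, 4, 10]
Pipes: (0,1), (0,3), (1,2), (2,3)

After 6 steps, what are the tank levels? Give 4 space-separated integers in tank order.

Step 1: flows [0->1,3->0,2->1,3->2] -> levels [2 2 4 8]
Step 2: flows [0=1,3->0,2->1,3->2] -> levels [3 3 4 6]
Step 3: flows [0=1,3->0,2->1,3->2] -> levels [4 4 4 4]
Step 4: flows [0=1,0=3,1=2,2=3] -> levels [4 4 4 4]
  -> stable; steps 5..6 unchanged -> [4 4 4 4]

Answer: 4 4 4 4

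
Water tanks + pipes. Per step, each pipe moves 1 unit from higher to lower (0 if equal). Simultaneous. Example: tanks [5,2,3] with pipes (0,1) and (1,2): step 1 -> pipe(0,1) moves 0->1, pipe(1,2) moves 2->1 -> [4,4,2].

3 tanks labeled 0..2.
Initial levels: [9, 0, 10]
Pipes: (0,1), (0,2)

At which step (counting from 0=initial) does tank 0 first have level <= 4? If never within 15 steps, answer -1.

Answer: -1

Derivation:
Step 1: flows [0->1,2->0] -> levels [9 1 9]
Step 2: flows [0->1,0=2] -> levels [8 2 9]
Step 3: flows [0->1,2->0] -> levels [8 3 8]
Step 4: flows [0->1,0=2] -> levels [7 4 8]
Step 5: flows [0->1,2->0] -> levels [7 5 7]
Step 6: flows [0->1,0=2] -> levels [6 6 7]
Step 7: flows [0=1,2->0] -> levels [7 6 6]
Step 8: flows [0->1,0->2] -> levels [5 7 7]
Step 9: flows [1->0,2->0] -> levels [7 6 6]
  -> period-2 cycle (repeats step 7); tank 0 never drops to <=4
Tank 0 never reaches <=4 within 15 steps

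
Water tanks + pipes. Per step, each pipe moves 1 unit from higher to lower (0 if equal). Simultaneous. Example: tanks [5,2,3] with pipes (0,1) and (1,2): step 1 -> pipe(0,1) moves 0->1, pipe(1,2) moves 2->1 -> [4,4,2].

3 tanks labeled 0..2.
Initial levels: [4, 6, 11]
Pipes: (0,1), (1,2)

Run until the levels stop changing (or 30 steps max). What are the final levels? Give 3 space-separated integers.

Step 1: flows [1->0,2->1] -> levels [5 6 10]
Step 2: flows [1->0,2->1] -> levels [6 6 9]
Step 3: flows [0=1,2->1] -> levels [6 7 8]
Step 4: flows [1->0,2->1] -> levels [7 7 7]
Step 5: flows [0=1,1=2] -> levels [7 7 7]
  -> stable (no change)

Answer: 7 7 7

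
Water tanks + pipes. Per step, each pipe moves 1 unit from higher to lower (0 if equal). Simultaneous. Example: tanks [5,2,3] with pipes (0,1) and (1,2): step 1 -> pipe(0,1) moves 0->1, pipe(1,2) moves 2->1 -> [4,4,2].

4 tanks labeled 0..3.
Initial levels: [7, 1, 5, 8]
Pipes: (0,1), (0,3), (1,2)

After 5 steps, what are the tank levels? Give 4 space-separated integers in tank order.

Step 1: flows [0->1,3->0,2->1] -> levels [7 3 4 7]
Step 2: flows [0->1,0=3,2->1] -> levels [6 5 3 7]
Step 3: flows [0->1,3->0,1->2] -> levels [6 5 4 6]
Step 4: flows [0->1,0=3,1->2] -> levels [5 5 5 6]
Step 5: flows [0=1,3->0,1=2] -> levels [6 5 5 5]

Answer: 6 5 5 5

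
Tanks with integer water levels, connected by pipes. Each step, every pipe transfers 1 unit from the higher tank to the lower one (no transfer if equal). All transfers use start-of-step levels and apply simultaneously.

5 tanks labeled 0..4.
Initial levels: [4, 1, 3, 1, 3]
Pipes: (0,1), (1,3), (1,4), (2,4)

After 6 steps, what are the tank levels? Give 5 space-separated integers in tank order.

Answer: 3 1 2 2 4

Derivation:
Step 1: flows [0->1,1=3,4->1,2=4] -> levels [3 3 3 1 2]
Step 2: flows [0=1,1->3,1->4,2->4] -> levels [3 1 2 2 4]
Step 3: flows [0->1,3->1,4->1,4->2] -> levels [2 4 3 1 2]
Step 4: flows [1->0,1->3,1->4,2->4] -> levels [3 1 2 2 4]
  -> period-2 cycle: step 4 state = step 2 state
  -> state at step 6: (6-2) mod 2 = 0, same as step 2 -> [3 1 2 2 4]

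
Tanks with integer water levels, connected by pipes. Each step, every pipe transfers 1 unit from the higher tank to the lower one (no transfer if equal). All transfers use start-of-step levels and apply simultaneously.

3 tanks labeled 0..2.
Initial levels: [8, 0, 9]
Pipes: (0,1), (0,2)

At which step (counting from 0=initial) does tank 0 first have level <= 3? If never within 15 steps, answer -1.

Answer: -1

Derivation:
Step 1: flows [0->1,2->0] -> levels [8 1 8]
Step 2: flows [0->1,0=2] -> levels [7 2 8]
Step 3: flows [0->1,2->0] -> levels [7 3 7]
Step 4: flows [0->1,0=2] -> levels [6 4 7]
Step 5: flows [0->1,2->0] -> levels [6 5 6]
Step 6: flows [0->1,0=2] -> levels [5 6 6]
Step 7: flows [1->0,2->0] -> levels [7 5 5]
Step 8: flows [0->1,0->2] -> levels [5 6 6]
  -> period-2 cycle (repeats step 6); tank 0 never drops to <=3
Tank 0 never reaches <=3 within 15 steps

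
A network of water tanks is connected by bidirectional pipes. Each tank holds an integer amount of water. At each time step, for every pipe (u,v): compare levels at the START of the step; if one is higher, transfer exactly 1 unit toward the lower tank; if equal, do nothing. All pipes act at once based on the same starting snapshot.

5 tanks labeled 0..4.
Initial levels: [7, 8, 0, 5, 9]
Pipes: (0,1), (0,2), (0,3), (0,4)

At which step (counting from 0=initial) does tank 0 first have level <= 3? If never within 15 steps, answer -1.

Step 1: flows [1->0,0->2,0->3,4->0] -> levels [7 7 1 6 8]
Step 2: flows [0=1,0->2,0->3,4->0] -> levels [6 7 2 7 7]
Step 3: flows [1->0,0->2,3->0,4->0] -> levels [8 6 3 6 6]
Step 4: flows [0->1,0->2,0->3,0->4] -> levels [4 7 4 7 7]
Step 5: flows [1->0,0=2,3->0,4->0] -> levels [7 6 4 6 6]
Step 6: flows [0->1,0->2,0->3,0->4] -> levels [3 7 5 7 7]
Tank 0 first reaches <=3 at step 6

Answer: 6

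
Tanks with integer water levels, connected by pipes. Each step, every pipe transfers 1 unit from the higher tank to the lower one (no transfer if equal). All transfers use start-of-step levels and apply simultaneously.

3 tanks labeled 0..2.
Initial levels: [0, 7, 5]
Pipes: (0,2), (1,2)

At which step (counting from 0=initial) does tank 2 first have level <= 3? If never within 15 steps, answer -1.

Step 1: flows [2->0,1->2] -> levels [1 6 5]
Step 2: flows [2->0,1->2] -> levels [2 5 5]
Step 3: flows [2->0,1=2] -> levels [3 5 4]
Step 4: flows [2->0,1->2] -> levels [4 4 4]
Step 5: flows [0=2,1=2] -> levels [4 4 4]
  -> stable; tank 2 stays at 4 > 3
Tank 2 never reaches <=3 within 15 steps

Answer: -1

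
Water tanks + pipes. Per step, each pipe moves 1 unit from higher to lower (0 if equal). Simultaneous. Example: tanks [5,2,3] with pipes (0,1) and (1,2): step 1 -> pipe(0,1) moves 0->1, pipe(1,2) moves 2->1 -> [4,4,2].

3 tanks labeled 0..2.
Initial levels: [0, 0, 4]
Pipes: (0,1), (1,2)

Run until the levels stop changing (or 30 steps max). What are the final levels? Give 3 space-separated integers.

Answer: 2 0 2

Derivation:
Step 1: flows [0=1,2->1] -> levels [0 1 3]
Step 2: flows [1->0,2->1] -> levels [1 1 2]
Step 3: flows [0=1,2->1] -> levels [1 2 1]
Step 4: flows [1->0,1->2] -> levels [2 0 2]
Step 5: flows [0->1,2->1] -> levels [1 2 1]
  -> period-2 cycle: step 5 state = step 3 state; never stabilizes
  -> state at step 30: (30-3) mod 2 = 1, same as step 4 -> [2 0 2]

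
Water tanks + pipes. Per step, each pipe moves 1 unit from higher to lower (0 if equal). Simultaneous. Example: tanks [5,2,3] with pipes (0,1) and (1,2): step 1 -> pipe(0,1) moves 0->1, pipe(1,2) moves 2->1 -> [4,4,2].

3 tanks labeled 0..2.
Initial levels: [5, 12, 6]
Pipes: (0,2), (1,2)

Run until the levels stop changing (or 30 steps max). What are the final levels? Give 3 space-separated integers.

Answer: 7 7 9

Derivation:
Step 1: flows [2->0,1->2] -> levels [6 11 6]
Step 2: flows [0=2,1->2] -> levels [6 10 7]
Step 3: flows [2->0,1->2] -> levels [7 9 7]
Step 4: flows [0=2,1->2] -> levels [7 8 8]
Step 5: flows [2->0,1=2] -> levels [8 8 7]
Step 6: flows [0->2,1->2] -> levels [7 7 9]
Step 7: flows [2->0,2->1] -> levels [8 8 7]
  -> period-2 cycle: step 7 state = step 5 state; never stabilizes
  -> state at step 30: (30-5) mod 2 = 1, same as step 6 -> [7 7 9]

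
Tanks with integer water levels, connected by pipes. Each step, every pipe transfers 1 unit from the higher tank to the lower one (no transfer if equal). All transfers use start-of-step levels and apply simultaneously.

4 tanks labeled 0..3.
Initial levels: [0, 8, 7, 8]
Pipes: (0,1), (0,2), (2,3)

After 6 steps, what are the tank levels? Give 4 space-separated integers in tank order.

Answer: 5 6 7 5

Derivation:
Step 1: flows [1->0,2->0,3->2] -> levels [2 7 7 7]
Step 2: flows [1->0,2->0,2=3] -> levels [4 6 6 7]
Step 3: flows [1->0,2->0,3->2] -> levels [6 5 6 6]
Step 4: flows [0->1,0=2,2=3] -> levels [5 6 6 6]
Step 5: flows [1->0,2->0,2=3] -> levels [7 5 5 6]
Step 6: flows [0->1,0->2,3->2] -> levels [5 6 7 5]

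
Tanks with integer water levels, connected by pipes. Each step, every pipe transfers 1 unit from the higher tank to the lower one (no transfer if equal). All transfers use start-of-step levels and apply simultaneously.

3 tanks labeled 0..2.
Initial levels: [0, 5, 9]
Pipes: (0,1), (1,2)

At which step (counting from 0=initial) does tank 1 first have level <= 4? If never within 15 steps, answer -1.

Step 1: flows [1->0,2->1] -> levels [1 5 8]
Step 2: flows [1->0,2->1] -> levels [2 5 7]
Step 3: flows [1->0,2->1] -> levels [3 5 6]
Step 4: flows [1->0,2->1] -> levels [4 5 5]
Step 5: flows [1->0,1=2] -> levels [5 4 5]
Tank 1 first reaches <=4 at step 5

Answer: 5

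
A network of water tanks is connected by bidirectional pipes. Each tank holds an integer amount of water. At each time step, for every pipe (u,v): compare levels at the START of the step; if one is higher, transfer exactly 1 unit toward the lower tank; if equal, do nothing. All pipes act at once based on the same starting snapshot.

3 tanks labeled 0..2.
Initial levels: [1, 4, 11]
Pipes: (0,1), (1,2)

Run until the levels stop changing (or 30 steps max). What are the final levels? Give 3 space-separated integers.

Answer: 5 6 5

Derivation:
Step 1: flows [1->0,2->1] -> levels [2 4 10]
Step 2: flows [1->0,2->1] -> levels [3 4 9]
Step 3: flows [1->0,2->1] -> levels [4 4 8]
Step 4: flows [0=1,2->1] -> levels [4 5 7]
Step 5: flows [1->0,2->1] -> levels [5 5 6]
Step 6: flows [0=1,2->1] -> levels [5 6 5]
Step 7: flows [1->0,1->2] -> levels [6 4 6]
Step 8: flows [0->1,2->1] -> levels [5 6 5]
  -> period-2 cycle: step 8 state = step 6 state; never stabilizes
  -> state at step 30: (30-6) mod 2 = 0, same as step 6 -> [5 6 5]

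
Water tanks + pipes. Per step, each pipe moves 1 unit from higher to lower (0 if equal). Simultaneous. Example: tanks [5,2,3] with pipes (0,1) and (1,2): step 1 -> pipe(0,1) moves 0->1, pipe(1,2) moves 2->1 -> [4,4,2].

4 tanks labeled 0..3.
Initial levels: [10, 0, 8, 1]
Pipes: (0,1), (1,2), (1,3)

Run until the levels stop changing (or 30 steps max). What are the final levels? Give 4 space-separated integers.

Answer: 5 4 5 5

Derivation:
Step 1: flows [0->1,2->1,3->1] -> levels [9 3 7 0]
Step 2: flows [0->1,2->1,1->3] -> levels [8 4 6 1]
Step 3: flows [0->1,2->1,1->3] -> levels [7 5 5 2]
Step 4: flows [0->1,1=2,1->3] -> levels [6 5 5 3]
Step 5: flows [0->1,1=2,1->3] -> levels [5 5 5 4]
Step 6: flows [0=1,1=2,1->3] -> levels [5 4 5 5]
Step 7: flows [0->1,2->1,3->1] -> levels [4 7 4 4]
Step 8: flows [1->0,1->2,1->3] -> levels [5 4 5 5]
  -> period-2 cycle: step 8 state = step 6 state; never stabilizes
  -> state at step 30: (30-6) mod 2 = 0, same as step 6 -> [5 4 5 5]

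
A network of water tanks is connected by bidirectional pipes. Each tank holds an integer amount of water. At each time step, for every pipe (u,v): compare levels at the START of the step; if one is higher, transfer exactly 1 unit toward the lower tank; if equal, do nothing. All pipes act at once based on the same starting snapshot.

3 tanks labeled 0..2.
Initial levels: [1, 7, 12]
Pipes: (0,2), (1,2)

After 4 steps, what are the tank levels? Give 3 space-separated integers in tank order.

Answer: 5 8 7

Derivation:
Step 1: flows [2->0,2->1] -> levels [2 8 10]
Step 2: flows [2->0,2->1] -> levels [3 9 8]
Step 3: flows [2->0,1->2] -> levels [4 8 8]
Step 4: flows [2->0,1=2] -> levels [5 8 7]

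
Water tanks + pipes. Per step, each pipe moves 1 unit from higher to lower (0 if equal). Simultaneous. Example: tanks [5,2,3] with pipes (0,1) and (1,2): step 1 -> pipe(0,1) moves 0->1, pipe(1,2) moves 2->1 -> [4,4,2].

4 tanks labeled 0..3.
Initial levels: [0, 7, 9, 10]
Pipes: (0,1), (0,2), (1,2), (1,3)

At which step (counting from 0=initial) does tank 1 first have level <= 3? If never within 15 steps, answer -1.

Answer: -1

Derivation:
Step 1: flows [1->0,2->0,2->1,3->1] -> levels [2 8 7 9]
Step 2: flows [1->0,2->0,1->2,3->1] -> levels [4 7 7 8]
Step 3: flows [1->0,2->0,1=2,3->1] -> levels [6 7 6 7]
Step 4: flows [1->0,0=2,1->2,1=3] -> levels [7 5 7 7]
Step 5: flows [0->1,0=2,2->1,3->1] -> levels [6 8 6 6]
Step 6: flows [1->0,0=2,1->2,1->3] -> levels [7 5 7 7]
  -> period-2 cycle (repeats step 4); tank 1 never drops to <=3
Tank 1 never reaches <=3 within 15 steps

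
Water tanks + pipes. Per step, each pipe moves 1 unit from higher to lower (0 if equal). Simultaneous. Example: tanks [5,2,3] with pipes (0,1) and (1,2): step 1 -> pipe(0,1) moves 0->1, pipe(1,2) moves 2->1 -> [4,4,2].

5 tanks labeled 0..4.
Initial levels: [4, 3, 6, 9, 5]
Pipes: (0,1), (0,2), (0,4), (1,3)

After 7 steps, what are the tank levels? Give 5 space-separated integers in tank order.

Answer: 7 5 4 7 4

Derivation:
Step 1: flows [0->1,2->0,4->0,3->1] -> levels [5 5 5 8 4]
Step 2: flows [0=1,0=2,0->4,3->1] -> levels [4 6 5 7 5]
Step 3: flows [1->0,2->0,4->0,3->1] -> levels [7 6 4 6 4]
Step 4: flows [0->1,0->2,0->4,1=3] -> levels [4 7 5 6 5]
Step 5: flows [1->0,2->0,4->0,1->3] -> levels [7 5 4 7 4]
Step 6: flows [0->1,0->2,0->4,3->1] -> levels [4 7 5 6 5]
  -> period-2 cycle: step 6 state = step 4 state
  -> state at step 7: (7-4) mod 2 = 1, same as step 5 -> [7 5 4 7 4]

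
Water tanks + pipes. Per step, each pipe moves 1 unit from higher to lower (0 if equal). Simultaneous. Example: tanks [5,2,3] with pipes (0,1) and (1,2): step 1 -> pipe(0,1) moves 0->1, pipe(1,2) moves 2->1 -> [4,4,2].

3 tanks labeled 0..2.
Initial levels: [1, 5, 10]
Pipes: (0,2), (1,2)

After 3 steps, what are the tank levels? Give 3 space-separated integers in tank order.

Step 1: flows [2->0,2->1] -> levels [2 6 8]
Step 2: flows [2->0,2->1] -> levels [3 7 6]
Step 3: flows [2->0,1->2] -> levels [4 6 6]

Answer: 4 6 6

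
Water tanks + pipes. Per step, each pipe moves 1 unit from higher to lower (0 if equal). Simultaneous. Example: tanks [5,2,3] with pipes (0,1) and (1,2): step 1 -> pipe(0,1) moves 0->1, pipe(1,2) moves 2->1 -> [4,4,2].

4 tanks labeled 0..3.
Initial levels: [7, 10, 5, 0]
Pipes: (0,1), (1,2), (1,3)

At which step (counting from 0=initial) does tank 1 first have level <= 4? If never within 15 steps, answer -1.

Answer: 4

Derivation:
Step 1: flows [1->0,1->2,1->3] -> levels [8 7 6 1]
Step 2: flows [0->1,1->2,1->3] -> levels [7 6 7 2]
Step 3: flows [0->1,2->1,1->3] -> levels [6 7 6 3]
Step 4: flows [1->0,1->2,1->3] -> levels [7 4 7 4]
Tank 1 first reaches <=4 at step 4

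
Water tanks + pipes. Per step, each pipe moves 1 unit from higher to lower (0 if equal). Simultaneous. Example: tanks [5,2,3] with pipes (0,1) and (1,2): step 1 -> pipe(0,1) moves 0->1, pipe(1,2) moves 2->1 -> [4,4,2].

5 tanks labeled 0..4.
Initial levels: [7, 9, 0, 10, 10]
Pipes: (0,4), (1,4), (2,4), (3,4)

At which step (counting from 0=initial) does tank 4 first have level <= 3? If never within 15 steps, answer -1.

Step 1: flows [4->0,4->1,4->2,3=4] -> levels [8 10 1 10 7]
Step 2: flows [0->4,1->4,4->2,3->4] -> levels [7 9 2 9 9]
Step 3: flows [4->0,1=4,4->2,3=4] -> levels [8 9 3 9 7]
Step 4: flows [0->4,1->4,4->2,3->4] -> levels [7 8 4 8 9]
Step 5: flows [4->0,4->1,4->2,4->3] -> levels [8 9 5 9 5]
Step 6: flows [0->4,1->4,2=4,3->4] -> levels [7 8 5 8 8]
Step 7: flows [4->0,1=4,4->2,3=4] -> levels [8 8 6 8 6]
Step 8: flows [0->4,1->4,2=4,3->4] -> levels [7 7 6 7 9]
Step 9: flows [4->0,4->1,4->2,4->3] -> levels [8 8 7 8 5]
Step 10: flows [0->4,1->4,2->4,3->4] -> levels [7 7 6 7 9]
  -> period-2 cycle (repeats step 8); tank 4 never drops to <=3
Tank 4 never reaches <=3 within 15 steps

Answer: -1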